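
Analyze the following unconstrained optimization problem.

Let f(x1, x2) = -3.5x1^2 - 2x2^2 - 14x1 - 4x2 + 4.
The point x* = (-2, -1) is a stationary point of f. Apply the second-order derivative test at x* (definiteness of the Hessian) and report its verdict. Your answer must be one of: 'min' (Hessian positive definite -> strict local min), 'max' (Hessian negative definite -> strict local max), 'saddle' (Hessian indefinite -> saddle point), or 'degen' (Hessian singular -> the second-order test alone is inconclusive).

Compute the Hessian H = grad^2 f:
  H = [[-7, 0], [0, -4]]
Verify stationarity: grad f(x*) = H x* + g = (0, 0).
Eigenvalues of H: -7, -4.
Both eigenvalues < 0, so H is negative definite -> x* is a strict local max.

max


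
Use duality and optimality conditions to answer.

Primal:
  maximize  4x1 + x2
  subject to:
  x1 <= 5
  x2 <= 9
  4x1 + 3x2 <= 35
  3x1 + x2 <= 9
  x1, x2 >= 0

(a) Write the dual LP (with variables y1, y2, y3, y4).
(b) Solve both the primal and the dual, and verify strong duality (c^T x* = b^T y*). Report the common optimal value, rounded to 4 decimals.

The standard primal-dual pair for 'max c^T x s.t. A x <= b, x >= 0' is:
  Dual:  min b^T y  s.t.  A^T y >= c,  y >= 0.

So the dual LP is:
  minimize  5y1 + 9y2 + 35y3 + 9y4
  subject to:
    y1 + 4y3 + 3y4 >= 4
    y2 + 3y3 + y4 >= 1
    y1, y2, y3, y4 >= 0

Solving the primal: x* = (3, 0).
  primal value c^T x* = 12.
Solving the dual: y* = (0, 0, 0, 1.3333).
  dual value b^T y* = 12.
Strong duality: c^T x* = b^T y*. Confirmed.

12


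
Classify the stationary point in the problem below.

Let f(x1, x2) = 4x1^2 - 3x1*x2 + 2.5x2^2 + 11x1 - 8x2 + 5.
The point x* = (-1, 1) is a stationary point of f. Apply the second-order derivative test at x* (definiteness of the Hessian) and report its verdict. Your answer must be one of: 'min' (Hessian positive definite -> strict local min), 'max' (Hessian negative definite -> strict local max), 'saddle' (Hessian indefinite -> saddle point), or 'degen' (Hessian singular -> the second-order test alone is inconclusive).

Compute the Hessian H = grad^2 f:
  H = [[8, -3], [-3, 5]]
Verify stationarity: grad f(x*) = H x* + g = (0, 0).
Eigenvalues of H: 3.1459, 9.8541.
Both eigenvalues > 0, so H is positive definite -> x* is a strict local min.

min


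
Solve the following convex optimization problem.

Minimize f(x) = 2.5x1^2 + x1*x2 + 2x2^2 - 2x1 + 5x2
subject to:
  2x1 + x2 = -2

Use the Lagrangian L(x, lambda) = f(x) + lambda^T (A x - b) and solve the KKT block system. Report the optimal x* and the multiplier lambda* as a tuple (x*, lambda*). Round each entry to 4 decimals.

Form the Lagrangian:
  L(x, lambda) = (1/2) x^T Q x + c^T x + lambda^T (A x - b)
Stationarity (grad_x L = 0): Q x + c + A^T lambda = 0.
Primal feasibility: A x = b.

This gives the KKT block system:
  [ Q   A^T ] [ x     ]   [-c ]
  [ A    0  ] [ lambda ] = [ b ]

Solving the linear system:
  x*      = (-0.1176, -1.7647)
  lambda* = (2.1765)
  f(x*)   = -2.1176

x* = (-0.1176, -1.7647), lambda* = (2.1765)


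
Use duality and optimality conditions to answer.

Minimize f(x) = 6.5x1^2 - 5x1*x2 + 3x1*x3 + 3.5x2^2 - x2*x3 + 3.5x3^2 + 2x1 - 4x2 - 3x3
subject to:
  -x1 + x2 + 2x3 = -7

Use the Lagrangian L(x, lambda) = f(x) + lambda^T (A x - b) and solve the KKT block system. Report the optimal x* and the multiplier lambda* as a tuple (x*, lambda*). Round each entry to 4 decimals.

Form the Lagrangian:
  L(x, lambda) = (1/2) x^T Q x + c^T x + lambda^T (A x - b)
Stationarity (grad_x L = 0): Q x + c + A^T lambda = 0.
Primal feasibility: A x = b.

This gives the KKT block system:
  [ Q   A^T ] [ x     ]   [-c ]
  [ A    0  ] [ lambda ] = [ b ]

Solving the linear system:
  x*      = (1.0466, -0.4197, -2.7668)
  lambda* = (9.4041)
  f(x*)   = 38.9508

x* = (1.0466, -0.4197, -2.7668), lambda* = (9.4041)


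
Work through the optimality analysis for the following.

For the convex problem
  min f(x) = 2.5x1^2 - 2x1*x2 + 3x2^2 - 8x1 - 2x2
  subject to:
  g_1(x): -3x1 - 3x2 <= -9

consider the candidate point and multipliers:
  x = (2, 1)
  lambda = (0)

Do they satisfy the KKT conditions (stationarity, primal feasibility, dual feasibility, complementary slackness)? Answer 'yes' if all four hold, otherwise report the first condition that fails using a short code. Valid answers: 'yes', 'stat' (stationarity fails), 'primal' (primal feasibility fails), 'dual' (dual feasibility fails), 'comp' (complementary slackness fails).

Gradient of f: grad f(x) = Q x + c = (0, 0)
Constraint values g_i(x) = a_i^T x - b_i:
  g_1((2, 1)) = 0
Stationarity residual: grad f(x) + sum_i lambda_i a_i = (0, 0)
  -> stationarity OK
Primal feasibility (all g_i <= 0): OK
Dual feasibility (all lambda_i >= 0): OK
Complementary slackness (lambda_i * g_i(x) = 0 for all i): OK

Verdict: yes, KKT holds.

yes


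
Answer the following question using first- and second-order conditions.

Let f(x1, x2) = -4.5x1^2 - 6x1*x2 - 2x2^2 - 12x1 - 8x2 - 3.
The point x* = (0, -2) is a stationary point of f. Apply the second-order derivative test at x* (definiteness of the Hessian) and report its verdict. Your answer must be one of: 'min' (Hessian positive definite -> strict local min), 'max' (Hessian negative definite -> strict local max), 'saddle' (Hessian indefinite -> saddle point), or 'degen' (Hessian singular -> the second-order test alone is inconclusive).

Compute the Hessian H = grad^2 f:
  H = [[-9, -6], [-6, -4]]
Verify stationarity: grad f(x*) = H x* + g = (0, 0).
Eigenvalues of H: -13, 0.
H has a zero eigenvalue (singular; negative semidefinite but not definite), so H is neither positive definite, negative definite, nor indefinite. The second-order test alone is inconclusive -> degen.
(Indeed, f is constant along the null direction of H through x*, so x* is not a strict local extremum.)

degen


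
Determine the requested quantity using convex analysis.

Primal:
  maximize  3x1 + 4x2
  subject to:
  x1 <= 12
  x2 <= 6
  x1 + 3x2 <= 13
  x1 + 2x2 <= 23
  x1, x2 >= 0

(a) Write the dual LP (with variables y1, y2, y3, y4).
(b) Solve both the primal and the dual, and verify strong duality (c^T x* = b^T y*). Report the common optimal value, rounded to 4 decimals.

The standard primal-dual pair for 'max c^T x s.t. A x <= b, x >= 0' is:
  Dual:  min b^T y  s.t.  A^T y >= c,  y >= 0.

So the dual LP is:
  minimize  12y1 + 6y2 + 13y3 + 23y4
  subject to:
    y1 + y3 + y4 >= 3
    y2 + 3y3 + 2y4 >= 4
    y1, y2, y3, y4 >= 0

Solving the primal: x* = (12, 0.3333).
  primal value c^T x* = 37.3333.
Solving the dual: y* = (1.6667, 0, 1.3333, 0).
  dual value b^T y* = 37.3333.
Strong duality: c^T x* = b^T y*. Confirmed.

37.3333


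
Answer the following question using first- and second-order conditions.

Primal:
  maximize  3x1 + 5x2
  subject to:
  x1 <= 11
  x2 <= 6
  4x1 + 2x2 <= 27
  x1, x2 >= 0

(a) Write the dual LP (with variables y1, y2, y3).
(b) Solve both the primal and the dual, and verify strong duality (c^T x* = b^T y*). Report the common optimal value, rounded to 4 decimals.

The standard primal-dual pair for 'max c^T x s.t. A x <= b, x >= 0' is:
  Dual:  min b^T y  s.t.  A^T y >= c,  y >= 0.

So the dual LP is:
  minimize  11y1 + 6y2 + 27y3
  subject to:
    y1 + 4y3 >= 3
    y2 + 2y3 >= 5
    y1, y2, y3 >= 0

Solving the primal: x* = (3.75, 6).
  primal value c^T x* = 41.25.
Solving the dual: y* = (0, 3.5, 0.75).
  dual value b^T y* = 41.25.
Strong duality: c^T x* = b^T y*. Confirmed.

41.25


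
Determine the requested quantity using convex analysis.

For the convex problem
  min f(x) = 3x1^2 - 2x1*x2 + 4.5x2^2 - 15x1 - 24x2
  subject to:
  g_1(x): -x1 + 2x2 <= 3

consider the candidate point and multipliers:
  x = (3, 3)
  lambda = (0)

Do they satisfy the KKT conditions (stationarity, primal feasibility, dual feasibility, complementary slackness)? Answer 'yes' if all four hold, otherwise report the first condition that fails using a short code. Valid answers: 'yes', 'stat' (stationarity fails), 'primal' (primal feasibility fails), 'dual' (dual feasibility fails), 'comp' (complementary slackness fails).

Gradient of f: grad f(x) = Q x + c = (-3, -3)
Constraint values g_i(x) = a_i^T x - b_i:
  g_1((3, 3)) = 0
Stationarity residual: grad f(x) + sum_i lambda_i a_i = (-3, -3)
  -> stationarity FAILS
Primal feasibility (all g_i <= 0): OK
Dual feasibility (all lambda_i >= 0): OK
Complementary slackness (lambda_i * g_i(x) = 0 for all i): OK

Verdict: the first failing condition is stationarity -> stat.

stat


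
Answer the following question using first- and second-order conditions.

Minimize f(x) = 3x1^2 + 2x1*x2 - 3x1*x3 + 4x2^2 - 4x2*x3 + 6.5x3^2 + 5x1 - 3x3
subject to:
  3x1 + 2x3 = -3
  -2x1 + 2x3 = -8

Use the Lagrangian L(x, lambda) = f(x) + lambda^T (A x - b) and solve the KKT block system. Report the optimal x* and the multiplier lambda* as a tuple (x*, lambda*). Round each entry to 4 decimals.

Form the Lagrangian:
  L(x, lambda) = (1/2) x^T Q x + c^T x + lambda^T (A x - b)
Stationarity (grad_x L = 0): Q x + c + A^T lambda = 0.
Primal feasibility: A x = b.

This gives the KKT block system:
  [ Q   A^T ] [ x     ]   [-c ]
  [ A    0  ] [ lambda ] = [ b ]

Solving the linear system:
  x*      = (1, -1.75, -3)
  lambda* = (4.3, 14.7)
  f(x*)   = 72.25

x* = (1, -1.75, -3), lambda* = (4.3, 14.7)


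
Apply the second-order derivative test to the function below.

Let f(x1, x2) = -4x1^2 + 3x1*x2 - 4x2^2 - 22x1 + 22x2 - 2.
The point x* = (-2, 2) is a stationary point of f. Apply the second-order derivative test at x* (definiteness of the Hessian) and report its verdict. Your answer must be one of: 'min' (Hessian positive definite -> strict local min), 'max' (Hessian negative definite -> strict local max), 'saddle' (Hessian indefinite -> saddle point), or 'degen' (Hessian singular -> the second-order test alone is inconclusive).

Compute the Hessian H = grad^2 f:
  H = [[-8, 3], [3, -8]]
Verify stationarity: grad f(x*) = H x* + g = (0, 0).
Eigenvalues of H: -11, -5.
Both eigenvalues < 0, so H is negative definite -> x* is a strict local max.

max


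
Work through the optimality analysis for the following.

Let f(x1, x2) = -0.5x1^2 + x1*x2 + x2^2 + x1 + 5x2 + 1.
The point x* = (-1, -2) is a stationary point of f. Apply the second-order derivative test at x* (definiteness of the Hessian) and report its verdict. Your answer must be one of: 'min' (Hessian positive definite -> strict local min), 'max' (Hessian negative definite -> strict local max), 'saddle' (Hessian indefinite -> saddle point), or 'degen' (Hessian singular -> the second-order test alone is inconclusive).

Compute the Hessian H = grad^2 f:
  H = [[-1, 1], [1, 2]]
Verify stationarity: grad f(x*) = H x* + g = (0, 0).
Eigenvalues of H: -1.3028, 2.3028.
Eigenvalues have mixed signs, so H is indefinite -> x* is a saddle point.

saddle


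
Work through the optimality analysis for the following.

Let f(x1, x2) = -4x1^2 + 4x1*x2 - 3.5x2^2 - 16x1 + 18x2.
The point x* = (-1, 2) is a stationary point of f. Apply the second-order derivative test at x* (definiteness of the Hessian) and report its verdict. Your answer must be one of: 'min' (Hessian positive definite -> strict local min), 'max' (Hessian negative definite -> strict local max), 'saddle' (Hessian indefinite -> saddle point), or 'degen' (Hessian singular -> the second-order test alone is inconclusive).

Compute the Hessian H = grad^2 f:
  H = [[-8, 4], [4, -7]]
Verify stationarity: grad f(x*) = H x* + g = (0, 0).
Eigenvalues of H: -11.5311, -3.4689.
Both eigenvalues < 0, so H is negative definite -> x* is a strict local max.

max


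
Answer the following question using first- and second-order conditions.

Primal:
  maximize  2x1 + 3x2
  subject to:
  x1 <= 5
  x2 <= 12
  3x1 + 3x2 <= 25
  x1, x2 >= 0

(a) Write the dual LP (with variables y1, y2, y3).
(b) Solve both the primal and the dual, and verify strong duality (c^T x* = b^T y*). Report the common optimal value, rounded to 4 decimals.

The standard primal-dual pair for 'max c^T x s.t. A x <= b, x >= 0' is:
  Dual:  min b^T y  s.t.  A^T y >= c,  y >= 0.

So the dual LP is:
  minimize  5y1 + 12y2 + 25y3
  subject to:
    y1 + 3y3 >= 2
    y2 + 3y3 >= 3
    y1, y2, y3 >= 0

Solving the primal: x* = (0, 8.3333).
  primal value c^T x* = 25.
Solving the dual: y* = (0, 0, 1).
  dual value b^T y* = 25.
Strong duality: c^T x* = b^T y*. Confirmed.

25


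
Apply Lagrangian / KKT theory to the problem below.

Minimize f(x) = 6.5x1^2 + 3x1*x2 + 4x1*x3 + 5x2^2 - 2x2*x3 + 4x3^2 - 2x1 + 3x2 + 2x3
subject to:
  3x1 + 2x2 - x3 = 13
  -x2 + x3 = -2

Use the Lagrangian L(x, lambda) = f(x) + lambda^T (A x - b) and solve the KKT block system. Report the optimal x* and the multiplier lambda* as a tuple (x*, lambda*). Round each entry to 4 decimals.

Form the Lagrangian:
  L(x, lambda) = (1/2) x^T Q x + c^T x + lambda^T (A x - b)
Stationarity (grad_x L = 0): Q x + c + A^T lambda = 0.
Primal feasibility: A x = b.

This gives the KKT block system:
  [ Q   A^T ] [ x     ]   [-c ]
  [ A    0  ] [ lambda ] = [ b ]

Solving the linear system:
  x*      = (3.8557, -0.567, -2.567)
  lambda* = (-12.0515, -10.0722)
  f(x*)   = 60.9897

x* = (3.8557, -0.567, -2.567), lambda* = (-12.0515, -10.0722)


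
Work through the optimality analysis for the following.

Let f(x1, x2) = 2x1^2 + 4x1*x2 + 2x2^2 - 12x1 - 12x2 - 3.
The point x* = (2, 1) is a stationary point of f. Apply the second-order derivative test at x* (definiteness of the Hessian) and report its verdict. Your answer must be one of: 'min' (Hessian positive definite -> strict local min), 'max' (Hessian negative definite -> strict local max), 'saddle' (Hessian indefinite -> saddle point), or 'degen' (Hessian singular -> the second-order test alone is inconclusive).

Compute the Hessian H = grad^2 f:
  H = [[4, 4], [4, 4]]
Verify stationarity: grad f(x*) = H x* + g = (0, 0).
Eigenvalues of H: 0, 8.
H has a zero eigenvalue (singular; positive semidefinite but not definite), so H is neither positive definite, negative definite, nor indefinite. The second-order test alone is inconclusive -> degen.
(Indeed, f is constant along the null direction of H through x*, so x* is not a strict local extremum.)

degen


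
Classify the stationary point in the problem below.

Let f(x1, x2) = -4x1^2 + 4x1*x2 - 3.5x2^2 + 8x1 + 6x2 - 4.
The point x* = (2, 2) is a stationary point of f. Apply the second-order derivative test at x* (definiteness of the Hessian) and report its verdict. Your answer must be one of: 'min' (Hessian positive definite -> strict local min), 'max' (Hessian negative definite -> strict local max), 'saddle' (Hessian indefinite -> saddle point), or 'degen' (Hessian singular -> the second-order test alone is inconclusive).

Compute the Hessian H = grad^2 f:
  H = [[-8, 4], [4, -7]]
Verify stationarity: grad f(x*) = H x* + g = (0, 0).
Eigenvalues of H: -11.5311, -3.4689.
Both eigenvalues < 0, so H is negative definite -> x* is a strict local max.

max


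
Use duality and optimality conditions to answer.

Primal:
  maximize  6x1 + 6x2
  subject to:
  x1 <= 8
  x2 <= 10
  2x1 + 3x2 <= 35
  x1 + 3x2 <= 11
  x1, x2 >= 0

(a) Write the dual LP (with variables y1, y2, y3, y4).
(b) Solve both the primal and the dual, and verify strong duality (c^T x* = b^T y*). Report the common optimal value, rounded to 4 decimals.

The standard primal-dual pair for 'max c^T x s.t. A x <= b, x >= 0' is:
  Dual:  min b^T y  s.t.  A^T y >= c,  y >= 0.

So the dual LP is:
  minimize  8y1 + 10y2 + 35y3 + 11y4
  subject to:
    y1 + 2y3 + y4 >= 6
    y2 + 3y3 + 3y4 >= 6
    y1, y2, y3, y4 >= 0

Solving the primal: x* = (8, 1).
  primal value c^T x* = 54.
Solving the dual: y* = (4, 0, 0, 2).
  dual value b^T y* = 54.
Strong duality: c^T x* = b^T y*. Confirmed.

54


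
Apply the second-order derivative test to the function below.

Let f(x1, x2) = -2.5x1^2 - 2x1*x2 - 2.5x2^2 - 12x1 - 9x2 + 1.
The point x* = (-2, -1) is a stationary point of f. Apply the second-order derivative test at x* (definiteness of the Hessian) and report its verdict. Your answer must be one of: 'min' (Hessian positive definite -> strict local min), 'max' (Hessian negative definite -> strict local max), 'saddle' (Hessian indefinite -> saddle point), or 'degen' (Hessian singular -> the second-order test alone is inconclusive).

Compute the Hessian H = grad^2 f:
  H = [[-5, -2], [-2, -5]]
Verify stationarity: grad f(x*) = H x* + g = (0, 0).
Eigenvalues of H: -7, -3.
Both eigenvalues < 0, so H is negative definite -> x* is a strict local max.

max


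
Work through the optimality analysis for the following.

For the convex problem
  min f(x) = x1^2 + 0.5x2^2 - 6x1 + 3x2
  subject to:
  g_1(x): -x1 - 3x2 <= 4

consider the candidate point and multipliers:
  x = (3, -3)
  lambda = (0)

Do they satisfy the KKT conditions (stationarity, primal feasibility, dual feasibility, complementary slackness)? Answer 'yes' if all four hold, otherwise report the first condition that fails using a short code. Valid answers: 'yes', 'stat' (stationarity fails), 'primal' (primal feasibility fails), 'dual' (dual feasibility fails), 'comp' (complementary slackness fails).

Gradient of f: grad f(x) = Q x + c = (0, 0)
Constraint values g_i(x) = a_i^T x - b_i:
  g_1((3, -3)) = 2
Stationarity residual: grad f(x) + sum_i lambda_i a_i = (0, 0)
  -> stationarity OK
Primal feasibility (all g_i <= 0): FAILS
Dual feasibility (all lambda_i >= 0): OK
Complementary slackness (lambda_i * g_i(x) = 0 for all i): OK

Verdict: the first failing condition is primal_feasibility -> primal.

primal


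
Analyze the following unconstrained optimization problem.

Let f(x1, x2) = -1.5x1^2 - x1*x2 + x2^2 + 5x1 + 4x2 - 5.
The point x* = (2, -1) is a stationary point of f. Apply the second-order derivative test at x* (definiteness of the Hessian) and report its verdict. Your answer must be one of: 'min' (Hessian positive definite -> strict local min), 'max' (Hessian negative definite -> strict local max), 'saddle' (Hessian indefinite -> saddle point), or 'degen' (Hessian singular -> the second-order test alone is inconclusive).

Compute the Hessian H = grad^2 f:
  H = [[-3, -1], [-1, 2]]
Verify stationarity: grad f(x*) = H x* + g = (0, 0).
Eigenvalues of H: -3.1926, 2.1926.
Eigenvalues have mixed signs, so H is indefinite -> x* is a saddle point.

saddle


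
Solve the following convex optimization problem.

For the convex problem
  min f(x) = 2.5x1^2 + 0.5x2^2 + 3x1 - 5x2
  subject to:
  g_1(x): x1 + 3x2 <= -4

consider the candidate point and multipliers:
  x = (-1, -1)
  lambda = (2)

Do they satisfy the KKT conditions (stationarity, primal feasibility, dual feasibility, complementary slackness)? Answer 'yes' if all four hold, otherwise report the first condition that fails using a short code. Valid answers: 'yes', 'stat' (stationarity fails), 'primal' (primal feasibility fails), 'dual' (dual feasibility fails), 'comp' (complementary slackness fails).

Gradient of f: grad f(x) = Q x + c = (-2, -6)
Constraint values g_i(x) = a_i^T x - b_i:
  g_1((-1, -1)) = 0
Stationarity residual: grad f(x) + sum_i lambda_i a_i = (0, 0)
  -> stationarity OK
Primal feasibility (all g_i <= 0): OK
Dual feasibility (all lambda_i >= 0): OK
Complementary slackness (lambda_i * g_i(x) = 0 for all i): OK

Verdict: yes, KKT holds.

yes


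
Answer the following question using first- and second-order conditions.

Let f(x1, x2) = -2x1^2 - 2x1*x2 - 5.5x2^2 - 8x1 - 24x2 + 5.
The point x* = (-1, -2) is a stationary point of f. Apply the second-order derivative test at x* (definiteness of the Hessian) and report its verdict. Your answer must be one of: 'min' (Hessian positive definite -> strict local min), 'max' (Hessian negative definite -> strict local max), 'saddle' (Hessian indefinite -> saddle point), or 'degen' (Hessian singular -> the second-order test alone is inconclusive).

Compute the Hessian H = grad^2 f:
  H = [[-4, -2], [-2, -11]]
Verify stationarity: grad f(x*) = H x* + g = (0, 0).
Eigenvalues of H: -11.5311, -3.4689.
Both eigenvalues < 0, so H is negative definite -> x* is a strict local max.

max


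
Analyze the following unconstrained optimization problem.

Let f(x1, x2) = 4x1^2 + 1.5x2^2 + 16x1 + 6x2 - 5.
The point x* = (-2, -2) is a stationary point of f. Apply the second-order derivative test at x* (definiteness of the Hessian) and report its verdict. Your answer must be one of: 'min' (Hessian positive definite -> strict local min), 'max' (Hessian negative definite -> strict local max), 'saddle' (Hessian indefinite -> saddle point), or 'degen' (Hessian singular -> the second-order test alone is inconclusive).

Compute the Hessian H = grad^2 f:
  H = [[8, 0], [0, 3]]
Verify stationarity: grad f(x*) = H x* + g = (0, 0).
Eigenvalues of H: 3, 8.
Both eigenvalues > 0, so H is positive definite -> x* is a strict local min.

min


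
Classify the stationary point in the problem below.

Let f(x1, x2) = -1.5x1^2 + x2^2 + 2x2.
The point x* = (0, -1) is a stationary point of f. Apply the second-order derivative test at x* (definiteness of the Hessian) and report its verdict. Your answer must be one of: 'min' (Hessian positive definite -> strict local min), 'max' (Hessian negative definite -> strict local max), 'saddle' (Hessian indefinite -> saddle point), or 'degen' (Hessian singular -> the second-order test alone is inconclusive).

Compute the Hessian H = grad^2 f:
  H = [[-3, 0], [0, 2]]
Verify stationarity: grad f(x*) = H x* + g = (0, 0).
Eigenvalues of H: -3, 2.
Eigenvalues have mixed signs, so H is indefinite -> x* is a saddle point.

saddle


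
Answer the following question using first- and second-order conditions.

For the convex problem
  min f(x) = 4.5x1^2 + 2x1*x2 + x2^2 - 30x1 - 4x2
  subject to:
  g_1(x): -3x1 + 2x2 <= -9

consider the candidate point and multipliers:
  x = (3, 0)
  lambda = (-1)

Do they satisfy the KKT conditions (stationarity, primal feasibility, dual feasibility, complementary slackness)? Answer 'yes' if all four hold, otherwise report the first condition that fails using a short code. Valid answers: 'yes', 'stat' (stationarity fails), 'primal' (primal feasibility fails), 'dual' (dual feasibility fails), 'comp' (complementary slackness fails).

Gradient of f: grad f(x) = Q x + c = (-3, 2)
Constraint values g_i(x) = a_i^T x - b_i:
  g_1((3, 0)) = 0
Stationarity residual: grad f(x) + sum_i lambda_i a_i = (0, 0)
  -> stationarity OK
Primal feasibility (all g_i <= 0): OK
Dual feasibility (all lambda_i >= 0): FAILS
Complementary slackness (lambda_i * g_i(x) = 0 for all i): OK

Verdict: the first failing condition is dual_feasibility -> dual.

dual


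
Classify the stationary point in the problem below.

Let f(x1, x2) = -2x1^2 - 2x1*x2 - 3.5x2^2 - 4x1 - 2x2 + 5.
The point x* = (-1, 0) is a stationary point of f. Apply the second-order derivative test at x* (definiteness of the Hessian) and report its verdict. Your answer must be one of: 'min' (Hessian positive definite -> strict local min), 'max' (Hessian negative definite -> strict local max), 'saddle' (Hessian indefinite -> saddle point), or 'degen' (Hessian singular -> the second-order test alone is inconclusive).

Compute the Hessian H = grad^2 f:
  H = [[-4, -2], [-2, -7]]
Verify stationarity: grad f(x*) = H x* + g = (0, 0).
Eigenvalues of H: -8, -3.
Both eigenvalues < 0, so H is negative definite -> x* is a strict local max.

max


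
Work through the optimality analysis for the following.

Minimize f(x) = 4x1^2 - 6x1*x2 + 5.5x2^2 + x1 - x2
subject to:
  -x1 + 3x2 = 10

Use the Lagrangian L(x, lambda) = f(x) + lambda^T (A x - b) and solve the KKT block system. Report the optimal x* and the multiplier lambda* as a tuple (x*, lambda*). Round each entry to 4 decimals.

Form the Lagrangian:
  L(x, lambda) = (1/2) x^T Q x + c^T x + lambda^T (A x - b)
Stationarity (grad_x L = 0): Q x + c + A^T lambda = 0.
Primal feasibility: A x = b.

This gives the KKT block system:
  [ Q   A^T ] [ x     ]   [-c ]
  [ A    0  ] [ lambda ] = [ b ]

Solving the linear system:
  x*      = (1.3617, 3.7872)
  lambda* = (-10.8298)
  f(x*)   = 52.9362

x* = (1.3617, 3.7872), lambda* = (-10.8298)


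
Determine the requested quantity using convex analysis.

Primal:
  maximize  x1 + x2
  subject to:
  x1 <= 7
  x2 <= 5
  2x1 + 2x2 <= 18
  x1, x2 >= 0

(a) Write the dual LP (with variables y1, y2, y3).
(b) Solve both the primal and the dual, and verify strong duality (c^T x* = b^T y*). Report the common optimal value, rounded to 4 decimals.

The standard primal-dual pair for 'max c^T x s.t. A x <= b, x >= 0' is:
  Dual:  min b^T y  s.t.  A^T y >= c,  y >= 0.

So the dual LP is:
  minimize  7y1 + 5y2 + 18y3
  subject to:
    y1 + 2y3 >= 1
    y2 + 2y3 >= 1
    y1, y2, y3 >= 0

Solving the primal: x* = (4, 5).
  primal value c^T x* = 9.
Solving the dual: y* = (0, 0, 0.5).
  dual value b^T y* = 9.
Strong duality: c^T x* = b^T y*. Confirmed.

9


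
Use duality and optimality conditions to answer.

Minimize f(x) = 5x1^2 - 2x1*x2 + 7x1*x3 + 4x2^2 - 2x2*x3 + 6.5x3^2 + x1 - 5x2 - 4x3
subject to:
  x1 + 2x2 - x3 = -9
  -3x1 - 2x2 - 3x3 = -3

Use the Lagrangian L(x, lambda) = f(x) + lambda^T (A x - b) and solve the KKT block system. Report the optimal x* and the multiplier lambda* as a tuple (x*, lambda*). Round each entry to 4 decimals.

Form the Lagrangian:
  L(x, lambda) = (1/2) x^T Q x + c^T x + lambda^T (A x - b)
Stationarity (grad_x L = 0): Q x + c + A^T lambda = 0.
Primal feasibility: A x = b.

This gives the KKT block system:
  [ Q   A^T ] [ x     ]   [-c ]
  [ A    0  ] [ lambda ] = [ b ]

Solving the linear system:
  x*      = (-2.7551, -0.9337, 4.3776)
  lambda* = (14.7653, 6.9082)
  f(x*)   = 69.0077

x* = (-2.7551, -0.9337, 4.3776), lambda* = (14.7653, 6.9082)


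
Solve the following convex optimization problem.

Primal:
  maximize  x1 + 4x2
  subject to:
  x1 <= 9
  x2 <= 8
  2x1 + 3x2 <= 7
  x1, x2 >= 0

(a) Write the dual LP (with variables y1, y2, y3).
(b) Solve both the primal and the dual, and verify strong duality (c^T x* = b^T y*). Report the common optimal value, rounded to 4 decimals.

The standard primal-dual pair for 'max c^T x s.t. A x <= b, x >= 0' is:
  Dual:  min b^T y  s.t.  A^T y >= c,  y >= 0.

So the dual LP is:
  minimize  9y1 + 8y2 + 7y3
  subject to:
    y1 + 2y3 >= 1
    y2 + 3y3 >= 4
    y1, y2, y3 >= 0

Solving the primal: x* = (0, 2.3333).
  primal value c^T x* = 9.3333.
Solving the dual: y* = (0, 0, 1.3333).
  dual value b^T y* = 9.3333.
Strong duality: c^T x* = b^T y*. Confirmed.

9.3333


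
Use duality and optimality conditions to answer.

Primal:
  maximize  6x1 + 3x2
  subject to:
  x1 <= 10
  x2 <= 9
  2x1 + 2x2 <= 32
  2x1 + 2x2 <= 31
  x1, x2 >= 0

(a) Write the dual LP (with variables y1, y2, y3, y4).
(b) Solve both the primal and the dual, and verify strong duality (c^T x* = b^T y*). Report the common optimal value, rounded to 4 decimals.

The standard primal-dual pair for 'max c^T x s.t. A x <= b, x >= 0' is:
  Dual:  min b^T y  s.t.  A^T y >= c,  y >= 0.

So the dual LP is:
  minimize  10y1 + 9y2 + 32y3 + 31y4
  subject to:
    y1 + 2y3 + 2y4 >= 6
    y2 + 2y3 + 2y4 >= 3
    y1, y2, y3, y4 >= 0

Solving the primal: x* = (10, 5.5).
  primal value c^T x* = 76.5.
Solving the dual: y* = (3, 0, 0, 1.5).
  dual value b^T y* = 76.5.
Strong duality: c^T x* = b^T y*. Confirmed.

76.5


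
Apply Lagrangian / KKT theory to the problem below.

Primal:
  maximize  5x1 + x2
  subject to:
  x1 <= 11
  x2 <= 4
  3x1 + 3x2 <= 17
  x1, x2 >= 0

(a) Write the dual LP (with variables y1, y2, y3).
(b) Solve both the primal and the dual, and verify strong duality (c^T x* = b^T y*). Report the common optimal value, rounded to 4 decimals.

The standard primal-dual pair for 'max c^T x s.t. A x <= b, x >= 0' is:
  Dual:  min b^T y  s.t.  A^T y >= c,  y >= 0.

So the dual LP is:
  minimize  11y1 + 4y2 + 17y3
  subject to:
    y1 + 3y3 >= 5
    y2 + 3y3 >= 1
    y1, y2, y3 >= 0

Solving the primal: x* = (5.6667, 0).
  primal value c^T x* = 28.3333.
Solving the dual: y* = (0, 0, 1.6667).
  dual value b^T y* = 28.3333.
Strong duality: c^T x* = b^T y*. Confirmed.

28.3333


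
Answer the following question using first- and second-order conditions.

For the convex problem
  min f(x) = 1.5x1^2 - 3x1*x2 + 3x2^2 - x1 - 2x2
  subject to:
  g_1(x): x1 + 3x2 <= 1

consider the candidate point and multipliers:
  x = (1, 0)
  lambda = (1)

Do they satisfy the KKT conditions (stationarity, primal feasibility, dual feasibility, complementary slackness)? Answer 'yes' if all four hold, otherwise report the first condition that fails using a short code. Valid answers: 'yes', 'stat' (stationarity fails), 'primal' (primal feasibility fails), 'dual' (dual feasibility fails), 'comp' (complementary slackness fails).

Gradient of f: grad f(x) = Q x + c = (2, -5)
Constraint values g_i(x) = a_i^T x - b_i:
  g_1((1, 0)) = 0
Stationarity residual: grad f(x) + sum_i lambda_i a_i = (3, -2)
  -> stationarity FAILS
Primal feasibility (all g_i <= 0): OK
Dual feasibility (all lambda_i >= 0): OK
Complementary slackness (lambda_i * g_i(x) = 0 for all i): OK

Verdict: the first failing condition is stationarity -> stat.

stat


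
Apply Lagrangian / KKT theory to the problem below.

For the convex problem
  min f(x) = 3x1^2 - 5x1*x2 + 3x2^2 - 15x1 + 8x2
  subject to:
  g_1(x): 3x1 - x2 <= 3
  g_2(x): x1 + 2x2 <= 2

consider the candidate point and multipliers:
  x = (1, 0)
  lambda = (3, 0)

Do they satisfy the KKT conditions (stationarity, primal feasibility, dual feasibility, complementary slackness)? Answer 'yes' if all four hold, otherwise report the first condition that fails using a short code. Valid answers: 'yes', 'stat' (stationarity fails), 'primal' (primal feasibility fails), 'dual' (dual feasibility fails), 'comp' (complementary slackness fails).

Gradient of f: grad f(x) = Q x + c = (-9, 3)
Constraint values g_i(x) = a_i^T x - b_i:
  g_1((1, 0)) = 0
  g_2((1, 0)) = -1
Stationarity residual: grad f(x) + sum_i lambda_i a_i = (0, 0)
  -> stationarity OK
Primal feasibility (all g_i <= 0): OK
Dual feasibility (all lambda_i >= 0): OK
Complementary slackness (lambda_i * g_i(x) = 0 for all i): OK

Verdict: yes, KKT holds.

yes


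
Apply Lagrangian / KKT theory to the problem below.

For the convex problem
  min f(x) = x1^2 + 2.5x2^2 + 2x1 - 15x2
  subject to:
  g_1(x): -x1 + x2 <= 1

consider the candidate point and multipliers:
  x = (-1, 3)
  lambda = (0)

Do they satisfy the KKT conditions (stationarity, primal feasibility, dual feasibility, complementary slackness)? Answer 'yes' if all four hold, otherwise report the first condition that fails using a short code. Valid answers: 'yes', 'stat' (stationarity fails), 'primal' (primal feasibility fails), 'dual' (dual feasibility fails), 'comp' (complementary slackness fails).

Gradient of f: grad f(x) = Q x + c = (0, 0)
Constraint values g_i(x) = a_i^T x - b_i:
  g_1((-1, 3)) = 3
Stationarity residual: grad f(x) + sum_i lambda_i a_i = (0, 0)
  -> stationarity OK
Primal feasibility (all g_i <= 0): FAILS
Dual feasibility (all lambda_i >= 0): OK
Complementary slackness (lambda_i * g_i(x) = 0 for all i): OK

Verdict: the first failing condition is primal_feasibility -> primal.

primal


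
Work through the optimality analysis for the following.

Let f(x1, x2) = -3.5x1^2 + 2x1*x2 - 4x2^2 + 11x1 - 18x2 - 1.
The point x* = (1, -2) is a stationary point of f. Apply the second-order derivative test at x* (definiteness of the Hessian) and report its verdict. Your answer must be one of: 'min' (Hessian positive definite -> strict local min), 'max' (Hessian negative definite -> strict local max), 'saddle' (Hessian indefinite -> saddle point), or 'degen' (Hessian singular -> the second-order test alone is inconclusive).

Compute the Hessian H = grad^2 f:
  H = [[-7, 2], [2, -8]]
Verify stationarity: grad f(x*) = H x* + g = (0, 0).
Eigenvalues of H: -9.5616, -5.4384.
Both eigenvalues < 0, so H is negative definite -> x* is a strict local max.

max


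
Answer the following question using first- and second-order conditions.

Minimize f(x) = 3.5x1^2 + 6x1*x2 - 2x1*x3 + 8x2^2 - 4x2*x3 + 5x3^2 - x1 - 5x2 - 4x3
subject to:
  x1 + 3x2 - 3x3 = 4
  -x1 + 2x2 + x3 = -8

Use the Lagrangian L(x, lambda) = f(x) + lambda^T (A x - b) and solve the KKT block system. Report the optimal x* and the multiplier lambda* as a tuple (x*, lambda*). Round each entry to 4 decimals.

Form the Lagrangian:
  L(x, lambda) = (1/2) x^T Q x + c^T x + lambda^T (A x - b)
Stationarity (grad_x L = 0): Q x + c + A^T lambda = 0.
Primal feasibility: A x = b.

This gives the KKT block system:
  [ Q   A^T ] [ x     ]   [-c ]
  [ A    0  ] [ lambda ] = [ b ]

Solving the linear system:
  x*      = (2.914, -1.5747, -1.9367)
  lambda* = (-4.5364, 9.2867)
  f(x*)   = 52.5729

x* = (2.914, -1.5747, -1.9367), lambda* = (-4.5364, 9.2867)


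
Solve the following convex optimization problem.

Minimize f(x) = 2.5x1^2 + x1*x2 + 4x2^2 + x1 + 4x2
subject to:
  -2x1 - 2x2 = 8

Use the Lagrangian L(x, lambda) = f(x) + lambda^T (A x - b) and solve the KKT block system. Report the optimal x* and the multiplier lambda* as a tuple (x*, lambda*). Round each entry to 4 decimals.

Form the Lagrangian:
  L(x, lambda) = (1/2) x^T Q x + c^T x + lambda^T (A x - b)
Stationarity (grad_x L = 0): Q x + c + A^T lambda = 0.
Primal feasibility: A x = b.

This gives the KKT block system:
  [ Q   A^T ] [ x     ]   [-c ]
  [ A    0  ] [ lambda ] = [ b ]

Solving the linear system:
  x*      = (-2.2727, -1.7273)
  lambda* = (-6.0455)
  f(x*)   = 19.5909

x* = (-2.2727, -1.7273), lambda* = (-6.0455)


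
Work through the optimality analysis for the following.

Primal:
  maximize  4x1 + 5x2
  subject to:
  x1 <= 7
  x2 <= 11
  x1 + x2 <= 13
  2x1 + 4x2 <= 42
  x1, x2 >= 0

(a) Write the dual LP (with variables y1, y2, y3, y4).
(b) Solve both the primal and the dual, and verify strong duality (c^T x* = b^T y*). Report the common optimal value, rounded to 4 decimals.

The standard primal-dual pair for 'max c^T x s.t. A x <= b, x >= 0' is:
  Dual:  min b^T y  s.t.  A^T y >= c,  y >= 0.

So the dual LP is:
  minimize  7y1 + 11y2 + 13y3 + 42y4
  subject to:
    y1 + y3 + 2y4 >= 4
    y2 + y3 + 4y4 >= 5
    y1, y2, y3, y4 >= 0

Solving the primal: x* = (5, 8).
  primal value c^T x* = 60.
Solving the dual: y* = (0, 0, 3, 0.5).
  dual value b^T y* = 60.
Strong duality: c^T x* = b^T y*. Confirmed.

60


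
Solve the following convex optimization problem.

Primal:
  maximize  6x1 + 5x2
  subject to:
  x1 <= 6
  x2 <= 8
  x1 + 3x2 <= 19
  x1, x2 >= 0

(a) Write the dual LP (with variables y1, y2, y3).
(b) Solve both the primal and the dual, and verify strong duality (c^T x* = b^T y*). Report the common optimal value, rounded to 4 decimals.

The standard primal-dual pair for 'max c^T x s.t. A x <= b, x >= 0' is:
  Dual:  min b^T y  s.t.  A^T y >= c,  y >= 0.

So the dual LP is:
  minimize  6y1 + 8y2 + 19y3
  subject to:
    y1 + y3 >= 6
    y2 + 3y3 >= 5
    y1, y2, y3 >= 0

Solving the primal: x* = (6, 4.3333).
  primal value c^T x* = 57.6667.
Solving the dual: y* = (4.3333, 0, 1.6667).
  dual value b^T y* = 57.6667.
Strong duality: c^T x* = b^T y*. Confirmed.

57.6667


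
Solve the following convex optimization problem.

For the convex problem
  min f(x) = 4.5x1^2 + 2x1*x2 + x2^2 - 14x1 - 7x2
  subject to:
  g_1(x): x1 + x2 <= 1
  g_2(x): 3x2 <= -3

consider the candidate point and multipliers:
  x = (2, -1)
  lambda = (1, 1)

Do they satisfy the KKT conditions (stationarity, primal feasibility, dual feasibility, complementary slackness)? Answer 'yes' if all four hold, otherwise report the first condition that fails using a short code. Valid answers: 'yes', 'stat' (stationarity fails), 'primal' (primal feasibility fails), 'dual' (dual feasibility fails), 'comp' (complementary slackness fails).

Gradient of f: grad f(x) = Q x + c = (2, -5)
Constraint values g_i(x) = a_i^T x - b_i:
  g_1((2, -1)) = 0
  g_2((2, -1)) = 0
Stationarity residual: grad f(x) + sum_i lambda_i a_i = (3, -1)
  -> stationarity FAILS
Primal feasibility (all g_i <= 0): OK
Dual feasibility (all lambda_i >= 0): OK
Complementary slackness (lambda_i * g_i(x) = 0 for all i): OK

Verdict: the first failing condition is stationarity -> stat.

stat


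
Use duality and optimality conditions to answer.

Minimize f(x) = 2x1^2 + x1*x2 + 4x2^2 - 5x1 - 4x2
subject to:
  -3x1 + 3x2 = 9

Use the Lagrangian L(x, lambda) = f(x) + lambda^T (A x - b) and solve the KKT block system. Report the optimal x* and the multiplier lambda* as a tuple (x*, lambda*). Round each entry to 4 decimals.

Form the Lagrangian:
  L(x, lambda) = (1/2) x^T Q x + c^T x + lambda^T (A x - b)
Stationarity (grad_x L = 0): Q x + c + A^T lambda = 0.
Primal feasibility: A x = b.

This gives the KKT block system:
  [ Q   A^T ] [ x     ]   [-c ]
  [ A    0  ] [ lambda ] = [ b ]

Solving the linear system:
  x*      = (-1.2857, 1.7143)
  lambda* = (-2.8095)
  f(x*)   = 12.4286

x* = (-1.2857, 1.7143), lambda* = (-2.8095)


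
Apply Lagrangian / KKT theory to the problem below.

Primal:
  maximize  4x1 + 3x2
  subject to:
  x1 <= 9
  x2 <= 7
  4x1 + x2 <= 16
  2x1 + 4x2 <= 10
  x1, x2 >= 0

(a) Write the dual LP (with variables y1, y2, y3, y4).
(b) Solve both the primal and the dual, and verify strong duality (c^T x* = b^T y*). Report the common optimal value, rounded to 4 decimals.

The standard primal-dual pair for 'max c^T x s.t. A x <= b, x >= 0' is:
  Dual:  min b^T y  s.t.  A^T y >= c,  y >= 0.

So the dual LP is:
  minimize  9y1 + 7y2 + 16y3 + 10y4
  subject to:
    y1 + 4y3 + 2y4 >= 4
    y2 + y3 + 4y4 >= 3
    y1, y2, y3, y4 >= 0

Solving the primal: x* = (3.8571, 0.5714).
  primal value c^T x* = 17.1429.
Solving the dual: y* = (0, 0, 0.7143, 0.5714).
  dual value b^T y* = 17.1429.
Strong duality: c^T x* = b^T y*. Confirmed.

17.1429


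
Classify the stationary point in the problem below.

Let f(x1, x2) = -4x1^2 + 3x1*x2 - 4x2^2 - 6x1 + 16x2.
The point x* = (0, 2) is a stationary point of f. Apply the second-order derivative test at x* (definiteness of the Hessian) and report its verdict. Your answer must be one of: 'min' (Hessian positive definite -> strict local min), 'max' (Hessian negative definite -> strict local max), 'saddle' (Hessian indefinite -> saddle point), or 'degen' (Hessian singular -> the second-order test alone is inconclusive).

Compute the Hessian H = grad^2 f:
  H = [[-8, 3], [3, -8]]
Verify stationarity: grad f(x*) = H x* + g = (0, 0).
Eigenvalues of H: -11, -5.
Both eigenvalues < 0, so H is negative definite -> x* is a strict local max.

max


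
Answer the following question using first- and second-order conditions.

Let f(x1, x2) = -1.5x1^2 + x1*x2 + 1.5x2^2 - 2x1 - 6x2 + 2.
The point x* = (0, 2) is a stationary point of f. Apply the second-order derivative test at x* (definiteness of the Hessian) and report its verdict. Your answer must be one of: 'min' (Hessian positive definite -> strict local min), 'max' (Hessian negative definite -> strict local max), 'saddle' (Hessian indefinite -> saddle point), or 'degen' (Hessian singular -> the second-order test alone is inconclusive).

Compute the Hessian H = grad^2 f:
  H = [[-3, 1], [1, 3]]
Verify stationarity: grad f(x*) = H x* + g = (0, 0).
Eigenvalues of H: -3.1623, 3.1623.
Eigenvalues have mixed signs, so H is indefinite -> x* is a saddle point.

saddle


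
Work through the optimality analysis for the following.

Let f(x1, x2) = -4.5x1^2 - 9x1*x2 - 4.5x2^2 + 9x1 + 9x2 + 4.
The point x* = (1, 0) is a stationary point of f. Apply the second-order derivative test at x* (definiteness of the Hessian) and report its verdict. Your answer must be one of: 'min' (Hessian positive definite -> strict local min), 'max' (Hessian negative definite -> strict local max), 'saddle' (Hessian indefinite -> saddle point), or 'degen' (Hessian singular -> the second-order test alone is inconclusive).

Compute the Hessian H = grad^2 f:
  H = [[-9, -9], [-9, -9]]
Verify stationarity: grad f(x*) = H x* + g = (0, 0).
Eigenvalues of H: -18, 0.
H has a zero eigenvalue (singular; negative semidefinite but not definite), so H is neither positive definite, negative definite, nor indefinite. The second-order test alone is inconclusive -> degen.
(Indeed, f is constant along the null direction of H through x*, so x* is not a strict local extremum.)

degen


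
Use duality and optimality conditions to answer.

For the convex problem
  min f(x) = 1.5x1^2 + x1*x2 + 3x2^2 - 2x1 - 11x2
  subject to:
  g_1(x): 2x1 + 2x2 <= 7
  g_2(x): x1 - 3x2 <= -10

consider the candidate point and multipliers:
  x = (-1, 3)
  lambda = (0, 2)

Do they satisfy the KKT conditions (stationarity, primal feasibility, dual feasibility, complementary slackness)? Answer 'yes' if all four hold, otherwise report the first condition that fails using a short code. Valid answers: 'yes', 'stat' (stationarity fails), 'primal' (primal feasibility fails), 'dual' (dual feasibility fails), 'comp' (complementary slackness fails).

Gradient of f: grad f(x) = Q x + c = (-2, 6)
Constraint values g_i(x) = a_i^T x - b_i:
  g_1((-1, 3)) = -3
  g_2((-1, 3)) = 0
Stationarity residual: grad f(x) + sum_i lambda_i a_i = (0, 0)
  -> stationarity OK
Primal feasibility (all g_i <= 0): OK
Dual feasibility (all lambda_i >= 0): OK
Complementary slackness (lambda_i * g_i(x) = 0 for all i): OK

Verdict: yes, KKT holds.

yes
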